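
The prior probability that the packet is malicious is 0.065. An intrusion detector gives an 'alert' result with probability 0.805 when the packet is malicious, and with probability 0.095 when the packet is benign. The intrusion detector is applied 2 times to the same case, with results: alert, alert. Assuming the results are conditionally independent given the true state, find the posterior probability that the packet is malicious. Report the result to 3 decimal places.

Let H be the event that the packet is malicious; start with P(H) = 0.065. P('alert'|H) = 0.805, P('alert'|¬H) = 0.095.
Update on result 1 ('alert'): P(H) ← 0.805·0.0650 / (0.805·0.0650 + 0.095·0.9350) = 0.052325/0.14115 = 0.3707.
Update on result 2 ('alert'): P(H) ← 0.805·0.3707 / (0.805·0.3707 + 0.095·0.6293) = 0.29842/0.35820 = 0.8331.

Posterior P(H) ≈ 0.833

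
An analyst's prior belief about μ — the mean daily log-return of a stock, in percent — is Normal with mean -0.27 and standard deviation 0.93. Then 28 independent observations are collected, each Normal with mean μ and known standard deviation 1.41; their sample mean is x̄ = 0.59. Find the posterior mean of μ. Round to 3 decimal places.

Posterior mean ≈ 0.525

With known σ, the Normal prior is conjugate. Weight on the data is w = (n/σ²)/(n/σ² + 1/τ₀²) = 14.0838/(14.0838+1.15620) = 0.92413.
Posterior mean = w·x̄ + (1−w)·μ₀ = 0.92413·0.59 + 0.075866·-0.27 = 0.525.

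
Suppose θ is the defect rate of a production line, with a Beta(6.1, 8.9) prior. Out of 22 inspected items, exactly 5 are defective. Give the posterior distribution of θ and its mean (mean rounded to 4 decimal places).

Posterior: Beta(11.1, 25.9); mean ≈ 0.3000

Observing 5 successes and 17 failures updates Beta(6.1, 8.9) by adding the success and failure counts to the two shape parameters: α = 6.1+5 = 11.1, β = 8.9+17 = 25.9.
E[θ | data] = 11.1/(11.1+25.9) = 0.3000.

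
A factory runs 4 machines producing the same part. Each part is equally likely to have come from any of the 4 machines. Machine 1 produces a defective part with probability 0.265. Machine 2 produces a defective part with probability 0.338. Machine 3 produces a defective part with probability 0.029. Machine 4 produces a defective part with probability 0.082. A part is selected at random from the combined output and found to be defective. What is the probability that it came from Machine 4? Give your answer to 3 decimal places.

P(defective|M1) = 0.265; P(defective|M2) = 0.338; P(defective|M3) = 0.029; P(defective|M4) = 0.082.
Prior × likelihood for each source: 0.25·0.265=0.06625, 0.25·0.338=0.08450, 0.25·0.029=0.007250, 0.25·0.082=0.02050. Summing gives P(defective) = 0.17850.
P(Machine 4 | defective) = 0.02050 / 0.17850 = 0.115.

Posterior probability ≈ 0.115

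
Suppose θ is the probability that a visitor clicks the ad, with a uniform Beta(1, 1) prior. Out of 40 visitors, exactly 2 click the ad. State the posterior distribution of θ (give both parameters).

Posterior: Beta(3, 39)

Observing 2 successes and 38 failures updates Beta(1, 1) by adding the success and failure counts to the two shape parameters: α = 1+2 = 3, β = 1+38 = 39.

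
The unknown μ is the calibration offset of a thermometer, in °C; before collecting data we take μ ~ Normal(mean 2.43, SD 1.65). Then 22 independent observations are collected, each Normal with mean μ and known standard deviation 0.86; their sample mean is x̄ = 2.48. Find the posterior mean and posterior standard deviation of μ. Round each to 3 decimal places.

Posterior mean ≈ 2.479; posterior SD ≈ 0.182

Prior precision 1/τ₀² = 1/1.65² = 0.367309; data precision n/σ² = 22/0.86² = 29.7458.
Posterior precision = 0.367309 + 29.7458 = 30.1131, giving posterior SD = 1/√30.1131 = 0.182.
Posterior mean = (0.367309·2.43 + 29.7458·2.48) / 30.1131 = 2.479.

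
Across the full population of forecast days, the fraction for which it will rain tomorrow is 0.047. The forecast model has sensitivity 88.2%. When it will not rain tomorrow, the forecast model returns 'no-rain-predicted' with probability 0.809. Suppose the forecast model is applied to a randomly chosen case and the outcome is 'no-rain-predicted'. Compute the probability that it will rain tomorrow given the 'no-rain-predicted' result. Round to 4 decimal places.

Write H for 'it will rain tomorrow'. Prior odds H:¬H = 0.047/0.953 = 0.049318. For the 'no-rain-predicted' outcome, the likelihood ratio is 0.118/0.809 = 0.14586.
Posterior odds = 0.049318 × 0.14586 = 0.0071935, so P(H|E) = 0.0071935/(1+0.0071935) = 0.0071.

P(H | E) ≈ 0.0071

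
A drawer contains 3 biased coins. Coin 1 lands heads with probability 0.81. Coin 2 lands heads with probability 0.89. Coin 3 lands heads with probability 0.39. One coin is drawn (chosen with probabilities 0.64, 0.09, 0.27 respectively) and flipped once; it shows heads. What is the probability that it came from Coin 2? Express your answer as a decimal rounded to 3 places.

P(heads|C1) = 0.81; P(heads|C2) = 0.89; P(heads|C3) = 0.39.
Prior × likelihood for each source: 0.64·0.81=0.5184, 0.09·0.89=0.08010, 0.27·0.39=0.1053. Summing gives P(heads) = 0.70380.
P(Coin 2 | heads) = 0.08010 / 0.70380 = 0.114.

Posterior probability ≈ 0.114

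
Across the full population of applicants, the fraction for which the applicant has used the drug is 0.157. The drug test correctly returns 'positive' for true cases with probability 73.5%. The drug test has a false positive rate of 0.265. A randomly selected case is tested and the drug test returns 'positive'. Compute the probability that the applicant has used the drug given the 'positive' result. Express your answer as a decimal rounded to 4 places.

Let H be the event that the applicant has used the drug. P(H) = 0.157, so P(¬H) = 0.843. With E the 'positive' result, P(E|H) = 0.735 and P(E|¬H) = 0.265.
P(E) = 0.735·0.157 + 0.265·0.843 = 0.11539 + 0.22340 = 0.33879.
By Bayes' theorem, P(H|E) = 0.11539 / 0.33879 = 0.3406.

P(H | E) ≈ 0.3406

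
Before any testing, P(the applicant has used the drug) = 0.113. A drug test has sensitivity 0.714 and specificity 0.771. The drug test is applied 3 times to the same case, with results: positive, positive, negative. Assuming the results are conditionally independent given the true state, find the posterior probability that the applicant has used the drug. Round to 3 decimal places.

With H the event that the applicant has used the drug, the joint likelihood of the observed sequence is P(data|H) = 0.714·0.714·0.286 = 0.14580 and P(data|¬H) = 0.229·0.229·0.771 = 0.040432.
Bayes: P(H|data) = 0.113·0.14580 / (0.113·0.14580 + 0.887·0.040432) = 0.016476/0.052339 = 0.3148.

Posterior P(H) ≈ 0.315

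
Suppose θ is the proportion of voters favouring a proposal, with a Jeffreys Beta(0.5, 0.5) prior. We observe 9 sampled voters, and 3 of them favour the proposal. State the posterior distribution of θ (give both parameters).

The binomial likelihood is conjugate to the Beta prior: with 3 successes and 6 failures, the posterior is Beta(0.5+3, 0.5+6) = Beta(3.5, 6.5).

Posterior: Beta(3.5, 6.5)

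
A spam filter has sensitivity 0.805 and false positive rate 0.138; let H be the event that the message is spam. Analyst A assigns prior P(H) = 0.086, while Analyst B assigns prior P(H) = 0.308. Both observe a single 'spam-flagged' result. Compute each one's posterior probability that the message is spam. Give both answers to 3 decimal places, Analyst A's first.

The likelihood ratio for a 'spam-flagged' result is 0.805/0.138 = 5.8333.
Analyst A: prior odds 0.086/0.914 = 0.094092; posterior odds 0.54887; posterior probability 0.354.
Analyst B: prior odds 0.308/0.692 = 0.44509; posterior odds 2.5963; posterior probability 0.722.

Analyst A: 0.354; Analyst B: 0.722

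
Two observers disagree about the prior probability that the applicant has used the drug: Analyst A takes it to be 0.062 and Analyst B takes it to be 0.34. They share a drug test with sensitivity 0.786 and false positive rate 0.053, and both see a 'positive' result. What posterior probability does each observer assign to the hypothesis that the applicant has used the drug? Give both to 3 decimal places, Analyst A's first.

P('+'|H) = 0.786, P('+'|¬H) = 0.053.
Analyst A: numerator 0.786·0.062 = 0.048732; evidence = 0.048732+0.053·0.938 = 0.098446; posterior = 0.495.
Analyst B: numerator 0.786·0.34 = 0.26724; evidence = 0.26724+0.053·0.66 = 0.30222; posterior = 0.884.

Analyst A: 0.495; Analyst B: 0.884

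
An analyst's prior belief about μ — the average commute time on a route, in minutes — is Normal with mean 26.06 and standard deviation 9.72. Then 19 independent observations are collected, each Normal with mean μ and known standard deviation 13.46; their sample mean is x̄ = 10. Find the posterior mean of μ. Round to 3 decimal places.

Posterior mean ≈ 11.472

Prior precision 1/τ₀² = 1/9.72² = 0.0105844; data precision n/σ² = 19/13.46² = 0.104873.
Posterior precision = 0.0105844 + 0.104873 = 0.115457.
Posterior mean = (0.0105844·26.06 + 0.104873·10) / 0.115457 = 11.472.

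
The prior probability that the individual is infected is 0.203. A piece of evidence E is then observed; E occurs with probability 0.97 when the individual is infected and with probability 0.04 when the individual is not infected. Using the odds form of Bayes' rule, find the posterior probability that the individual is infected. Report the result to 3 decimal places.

Posterior probability ≈ 0.861

Prior odds = 0.203/(1−0.203) = 0.25471.
Likelihood ratio for E = 0.97/0.04 = 24.250.
Posterior odds = prior odds × LR = 6.1766.
Posterior probability = odds/(1+odds) = 6.1766/7.1766 = 0.861.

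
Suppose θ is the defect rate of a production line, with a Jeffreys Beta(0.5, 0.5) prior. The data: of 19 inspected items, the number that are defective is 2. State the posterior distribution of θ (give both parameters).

The binomial likelihood is conjugate to the Beta prior: with 2 successes and 17 failures, the posterior is Beta(0.5+2, 0.5+17) = Beta(2.5, 17.5).

Posterior: Beta(2.5, 17.5)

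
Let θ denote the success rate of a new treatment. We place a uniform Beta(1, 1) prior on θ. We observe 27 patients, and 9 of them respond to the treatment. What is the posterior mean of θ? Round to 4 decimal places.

Posterior mean ≈ 0.3448

The binomial likelihood is conjugate to the Beta prior: with 9 successes and 18 failures, the posterior is Beta(1+9, 1+18) = Beta(10, 19).
Posterior mean = α/(α+β) = 10/29 = 0.3448.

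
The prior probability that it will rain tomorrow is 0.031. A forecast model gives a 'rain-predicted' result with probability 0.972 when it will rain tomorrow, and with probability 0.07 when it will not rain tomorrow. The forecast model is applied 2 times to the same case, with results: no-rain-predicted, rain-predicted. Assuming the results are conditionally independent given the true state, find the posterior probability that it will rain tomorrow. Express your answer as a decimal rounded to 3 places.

With H the event that it will rain tomorrow, the joint likelihood of the observed sequence is P(data|H) = 0.028·0.972 = 0.027216 and P(data|¬H) = 0.93·0.07 = 0.065100.
Bayes: P(H|data) = 0.031·0.027216 / (0.031·0.027216 + 0.969·0.065100) = 0.00084370/0.063926 = 0.0132.

Posterior P(H) ≈ 0.013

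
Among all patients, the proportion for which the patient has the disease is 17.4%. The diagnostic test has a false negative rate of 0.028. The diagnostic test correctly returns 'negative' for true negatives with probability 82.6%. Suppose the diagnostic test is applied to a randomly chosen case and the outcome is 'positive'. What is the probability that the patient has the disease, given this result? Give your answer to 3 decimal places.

P(H | E) ≈ 0.541

Let H be the event that the patient has the disease. P(H) = 0.174, so P(¬H) = 0.826. With E the 'positive' result, P(E|H) = 0.972 and P(E|¬H) = 0.174.
P(E) = 0.972·0.174 + 0.174·0.826 = 0.16913 + 0.14372 = 0.31285.
By Bayes' theorem, P(H|E) = 0.16913 / 0.31285 = 0.541.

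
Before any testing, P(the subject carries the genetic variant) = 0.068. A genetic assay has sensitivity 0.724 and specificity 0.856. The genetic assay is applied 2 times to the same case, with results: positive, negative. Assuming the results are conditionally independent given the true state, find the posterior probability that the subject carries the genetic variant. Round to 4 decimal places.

Posterior P(H) ≈ 0.1058

Let H be the event that the subject carries the genetic variant; start with P(H) = 0.068. P('positive'|H) = 0.724, P('positive'|¬H) = 0.144.
Update on result 1 ('positive'): P(H) ← 0.724·0.0680 / (0.724·0.0680 + 0.144·0.9320) = 0.049232/0.18344 = 0.2684.
Update on result 2 ('negative'): P(H) ← 0.276·0.2684 / (0.276·0.2684 + 0.856·0.7316) = 0.074073/0.70034 = 0.1058.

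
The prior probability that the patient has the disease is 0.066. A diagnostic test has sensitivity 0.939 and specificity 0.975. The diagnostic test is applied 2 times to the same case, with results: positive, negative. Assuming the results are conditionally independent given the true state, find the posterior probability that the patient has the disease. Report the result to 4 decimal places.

Posterior P(H) ≈ 0.1424

With H the event that the patient has the disease, the joint likelihood of the observed sequence is P(data|H) = 0.939·0.061 = 0.057279 and P(data|¬H) = 0.025·0.975 = 0.024375.
Bayes: P(H|data) = 0.066·0.057279 / (0.066·0.057279 + 0.934·0.024375) = 0.0037804/0.026547 = 0.1424.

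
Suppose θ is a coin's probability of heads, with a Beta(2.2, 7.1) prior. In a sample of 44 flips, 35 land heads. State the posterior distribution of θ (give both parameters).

The binomial likelihood is conjugate to the Beta prior: with 35 successes and 9 failures, the posterior is Beta(2.2+35, 7.1+9) = Beta(37.2, 16.1).

Posterior: Beta(37.2, 16.1)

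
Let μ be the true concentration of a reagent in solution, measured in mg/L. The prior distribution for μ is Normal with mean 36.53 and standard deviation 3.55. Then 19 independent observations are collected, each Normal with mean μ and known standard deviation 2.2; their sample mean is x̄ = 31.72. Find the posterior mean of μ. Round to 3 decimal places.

Prior precision 1/τ₀² = 1/3.55² = 0.0793493; data precision n/σ² = 19/2.2² = 3.92562.
Posterior precision = 0.0793493 + 3.92562 = 4.00497.
Posterior mean = (0.0793493·36.53 + 3.92562·31.72) / 4.00497 = 31.815.

Posterior mean ≈ 31.815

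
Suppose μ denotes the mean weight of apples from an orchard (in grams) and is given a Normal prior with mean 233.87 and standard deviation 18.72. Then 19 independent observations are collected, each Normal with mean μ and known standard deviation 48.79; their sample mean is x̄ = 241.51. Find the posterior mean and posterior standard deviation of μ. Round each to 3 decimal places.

Prior precision 1/τ₀² = 1/18.72² = 0.00285357; data precision n/σ² = 19/48.79² = 0.00798164.
Posterior precision = 0.00285357 + 0.00798164 = 0.0108352, giving posterior SD = 1/√0.0108352 = 9.607.
Posterior mean = (0.00285357·233.87 + 0.00798164·241.51) / 0.0108352 = 239.498.

Posterior mean ≈ 239.498; posterior SD ≈ 9.607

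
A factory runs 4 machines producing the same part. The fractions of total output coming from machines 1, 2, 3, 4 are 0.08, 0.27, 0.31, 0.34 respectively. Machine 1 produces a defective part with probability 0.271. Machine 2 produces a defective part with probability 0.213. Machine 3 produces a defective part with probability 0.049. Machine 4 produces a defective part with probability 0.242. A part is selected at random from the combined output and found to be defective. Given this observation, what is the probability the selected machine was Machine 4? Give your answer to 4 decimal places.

Posterior probability ≈ 0.4658

P(defective|M1) = 0.271; P(defective|M2) = 0.213; P(defective|M3) = 0.049; P(defective|M4) = 0.242.
Prior × likelihood for each source: 0.08·0.271=0.02168, 0.27·0.213=0.05751, 0.31·0.049=0.01519, 0.34·0.242=0.08228. Summing gives P(defective) = 0.17666.
P(Machine 4 | defective) = 0.08228 / 0.17666 = 0.4658.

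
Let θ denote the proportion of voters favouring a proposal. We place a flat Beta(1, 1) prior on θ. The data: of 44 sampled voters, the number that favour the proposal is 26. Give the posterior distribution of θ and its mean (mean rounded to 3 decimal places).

Observing 26 successes and 18 failures updates Beta(1, 1) by adding the success and failure counts to the two shape parameters: α = 1+26 = 27, β = 1+18 = 19.
Posterior mean = α/(α+β) = 27/46 = 0.587.

Posterior: Beta(27, 19); mean ≈ 0.587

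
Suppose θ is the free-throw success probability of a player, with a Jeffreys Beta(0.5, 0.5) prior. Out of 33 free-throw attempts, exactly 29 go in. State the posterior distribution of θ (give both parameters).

Posterior: Beta(29.5, 4.5)

Observing 29 successes and 4 failures updates Beta(0.5, 0.5) by adding the success and failure counts to the two shape parameters: α = 0.5+29 = 29.5, β = 0.5+4 = 4.5.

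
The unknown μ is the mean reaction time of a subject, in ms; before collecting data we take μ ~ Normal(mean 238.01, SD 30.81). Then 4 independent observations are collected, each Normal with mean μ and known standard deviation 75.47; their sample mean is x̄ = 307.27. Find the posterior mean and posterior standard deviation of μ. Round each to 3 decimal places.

Posterior mean ≈ 265.713; posterior SD ≈ 23.865

Prior precision 1/τ₀² = 1/30.81² = 0.00105346; data precision n/σ² = 4/75.47² = 0.00070228.
Posterior precision = 0.00105346 + 0.00070228 = 0.00175574, giving posterior SD = 1/√0.00175574 = 23.865.
Posterior mean = (0.00105346·238.01 + 0.00070228·307.27) / 0.00175574 = 265.713.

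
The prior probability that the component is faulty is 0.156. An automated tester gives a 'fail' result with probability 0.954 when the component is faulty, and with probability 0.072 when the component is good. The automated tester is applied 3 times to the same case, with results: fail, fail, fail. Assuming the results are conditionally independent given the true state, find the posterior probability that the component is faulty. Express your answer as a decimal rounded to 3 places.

Posterior P(H) ≈ 0.998

Let H be the event that the component is faulty; start with P(H) = 0.156. P('fail'|H) = 0.954, P('fail'|¬H) = 0.072.
Update on result 1 ('fail'): P(H) ← 0.954·0.1560 / (0.954·0.1560 + 0.072·0.8440) = 0.14882/0.20959 = 0.7101.
Update on result 2 ('fail'): P(H) ← 0.954·0.7101 / (0.954·0.7101 + 0.072·0.2899) = 0.67740/0.69828 = 0.9701.
Update on result 3 ('fail'): P(H) ← 0.954·0.9701 / (0.954·0.9701 + 0.072·0.0299) = 0.92548/0.92763 = 0.9977.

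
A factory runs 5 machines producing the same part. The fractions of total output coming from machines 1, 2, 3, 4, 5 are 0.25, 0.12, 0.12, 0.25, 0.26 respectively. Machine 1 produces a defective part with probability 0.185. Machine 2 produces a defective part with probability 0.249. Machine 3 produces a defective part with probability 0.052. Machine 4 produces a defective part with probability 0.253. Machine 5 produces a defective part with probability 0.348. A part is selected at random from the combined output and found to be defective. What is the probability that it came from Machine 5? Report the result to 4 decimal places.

Posterior probability ≈ 0.3832

Tabulate prior·likelihood by source: [1] prior 0.25, lik 0.185, product 0.04625; [2] prior 0.12, lik 0.249, product 0.02988; [3] prior 0.12, lik 0.052, product 0.006240; [4] prior 0.25, lik 0.253, product 0.06325; [5] prior 0.26, lik 0.348, product 0.09048.
Normalizing constant = 0.23610; the posterior for Machine 5 is its product over the sum, 0.09048/0.23610 = 0.3832.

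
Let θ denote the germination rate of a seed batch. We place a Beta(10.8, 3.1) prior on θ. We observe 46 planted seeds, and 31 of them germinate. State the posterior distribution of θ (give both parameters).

Posterior: Beta(41.8, 18.1)

Observing 31 successes and 15 failures updates Beta(10.8, 3.1) by adding the success and failure counts to the two shape parameters: α = 10.8+31 = 41.8, β = 3.1+15 = 18.1.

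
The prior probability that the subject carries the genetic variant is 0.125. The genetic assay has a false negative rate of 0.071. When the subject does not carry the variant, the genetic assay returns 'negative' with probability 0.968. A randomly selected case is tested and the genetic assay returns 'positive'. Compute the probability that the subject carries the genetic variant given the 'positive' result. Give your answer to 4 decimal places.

P(H | E) ≈ 0.8057

Let H be the event that the subject carries the genetic variant. P(H) = 0.125, so P(¬H) = 0.875. With E the 'positive' result, P(E|H) = 0.929 and P(E|¬H) = 0.032.
P(E) = 0.929·0.125 + 0.032·0.875 = 0.11613 + 0.028000 = 0.14413.
By Bayes' theorem, P(H|E) = 0.11613 / 0.14413 = 0.8057.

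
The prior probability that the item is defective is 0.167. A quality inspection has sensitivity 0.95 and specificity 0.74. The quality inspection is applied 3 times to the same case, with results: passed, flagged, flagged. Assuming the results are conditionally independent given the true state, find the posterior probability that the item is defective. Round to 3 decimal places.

With H the event that the item is defective, the joint likelihood of the observed sequence is P(data|H) = 0.05·0.95·0.95 = 0.045125 and P(data|¬H) = 0.74·0.26·0.26 = 0.050024.
Bayes: P(H|data) = 0.167·0.045125 / (0.167·0.045125 + 0.833·0.050024) = 0.0075359/0.049206 = 0.1531.

Posterior P(H) ≈ 0.153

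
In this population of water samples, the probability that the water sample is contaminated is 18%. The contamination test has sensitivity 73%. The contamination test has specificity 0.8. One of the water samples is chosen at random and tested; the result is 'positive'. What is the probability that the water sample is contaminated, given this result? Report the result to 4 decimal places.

P(H | E) ≈ 0.4448

Write H for 'the water sample is contaminated'. Prior odds H:¬H = 0.18/0.82 = 0.21951. For the 'positive' outcome, the likelihood ratio is 0.73/0.2 = 3.6500.
Posterior odds = 0.21951 × 3.6500 = 0.80122, so P(H|E) = 0.80122/(1+0.80122) = 0.4448.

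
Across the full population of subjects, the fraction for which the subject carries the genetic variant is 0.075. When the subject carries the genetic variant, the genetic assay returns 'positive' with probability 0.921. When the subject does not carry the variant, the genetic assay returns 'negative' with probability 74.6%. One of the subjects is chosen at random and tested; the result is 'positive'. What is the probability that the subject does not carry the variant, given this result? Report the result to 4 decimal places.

P(¬H | E) ≈ 0.7728

Let H be the event that the subject carries the genetic variant. P(H) = 0.075, so P(¬H) = 0.925. With E the 'positive' result, P(E|H) = 0.921 and P(E|¬H) = 0.254.
P(E) = 0.921·0.075 + 0.254·0.925 = 0.069075 + 0.23495 = 0.30402.
By Bayes' theorem, P(H|E) = 0.069075 / 0.30402 = 0.2272. Hence P(¬H|E) = 1 − 0.2272 = 0.7728.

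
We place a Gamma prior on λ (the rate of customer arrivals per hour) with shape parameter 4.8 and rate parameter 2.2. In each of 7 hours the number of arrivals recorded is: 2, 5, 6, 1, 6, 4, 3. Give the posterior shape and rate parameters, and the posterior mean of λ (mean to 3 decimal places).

Posterior: Gamma(shape=31.8, rate=9.2); mean ≈ 3.457

Total count ∑xᵢ = 27 over n = 7 hours.
Gamma is conjugate to the Poisson likelihood: posterior is Gamma(shape = 4.8+27 = 31.8, rate = 2.2+7 = 9.2).
Posterior mean = shape/rate = 31.8/9.2 = 3.457.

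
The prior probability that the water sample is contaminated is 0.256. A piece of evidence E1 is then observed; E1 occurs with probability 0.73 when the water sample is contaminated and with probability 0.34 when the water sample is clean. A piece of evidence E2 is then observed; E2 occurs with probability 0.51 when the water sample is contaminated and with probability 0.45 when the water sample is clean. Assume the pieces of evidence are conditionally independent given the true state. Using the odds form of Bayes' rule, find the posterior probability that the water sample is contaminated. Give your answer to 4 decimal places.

Prior odds = 0.256/(1−0.256) = 0.34409. In log-odds, ln(0.34409) = -1.0669.
Add log likelihood ratios: ln(2.1471) + ln(1.1333) = 0.88926.
Posterior log-odds = -0.17760, so posterior odds = exp(-0.17760) = 0.83728. Converting, P(H|E) = 0.83728/1.8373 = 0.4557.

Posterior probability ≈ 0.4557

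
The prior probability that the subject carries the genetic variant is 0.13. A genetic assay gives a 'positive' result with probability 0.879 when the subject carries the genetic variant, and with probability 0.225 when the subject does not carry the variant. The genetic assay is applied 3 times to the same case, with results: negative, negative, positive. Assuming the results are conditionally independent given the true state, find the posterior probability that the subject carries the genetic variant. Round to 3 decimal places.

Posterior P(H) ≈ 0.014

Let H be the event that the subject carries the genetic variant; start with P(H) = 0.13. P('positive'|H) = 0.879, P('positive'|¬H) = 0.225.
Update on result 1 ('negative'): P(H) ← 0.121·0.1300 / (0.121·0.1300 + 0.775·0.8700) = 0.015730/0.68998 = 0.0228.
Update on result 2 ('negative'): P(H) ← 0.121·0.0228 / (0.121·0.0228 + 0.775·0.9772) = 0.0027585/0.76009 = 0.0036.
Update on result 3 ('positive'): P(H) ← 0.879·0.0036 / (0.879·0.0036 + 0.225·0.9964) = 0.0031901/0.22737 = 0.0140.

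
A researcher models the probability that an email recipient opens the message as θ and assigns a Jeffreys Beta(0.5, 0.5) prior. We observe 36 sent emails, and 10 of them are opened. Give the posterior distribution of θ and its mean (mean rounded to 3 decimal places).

Posterior: Beta(10.5, 26.5); mean ≈ 0.284

The binomial likelihood is conjugate to the Beta prior: with 10 successes and 26 failures, the posterior is Beta(0.5+10, 0.5+26) = Beta(10.5, 26.5).
Posterior mean = α/(α+β) = 10.5/37 = 0.284.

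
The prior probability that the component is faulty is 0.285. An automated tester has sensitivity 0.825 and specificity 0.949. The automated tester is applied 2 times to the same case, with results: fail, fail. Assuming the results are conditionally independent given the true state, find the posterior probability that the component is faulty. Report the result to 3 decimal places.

With H the event that the component is faulty, the joint likelihood of the observed sequence is P(data|H) = 0.825·0.825 = 0.68062 and P(data|¬H) = 0.051·0.051 = 0.0026010.
Bayes: P(H|data) = 0.285·0.68062 / (0.285·0.68062 + 0.715·0.0026010) = 0.19398/0.19584 = 0.9905.

Posterior P(H) ≈ 0.991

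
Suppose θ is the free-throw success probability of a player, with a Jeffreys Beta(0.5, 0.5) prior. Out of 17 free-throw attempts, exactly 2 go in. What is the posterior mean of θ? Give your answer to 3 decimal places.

Posterior mean ≈ 0.139

The binomial likelihood is conjugate to the Beta prior: with 2 successes and 15 failures, the posterior is Beta(0.5+2, 0.5+15) = Beta(2.5, 15.5).
Posterior mean = α/(α+β) = 2.5/18 = 0.139.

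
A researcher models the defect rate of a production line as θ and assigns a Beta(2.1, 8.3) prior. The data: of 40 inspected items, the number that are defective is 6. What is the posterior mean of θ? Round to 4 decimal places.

Posterior mean ≈ 0.1607

Observing 6 successes and 34 failures updates Beta(2.1, 8.3) by adding the success and failure counts to the two shape parameters: α = 2.1+6 = 8.1, β = 8.3+34 = 42.3.
Posterior mean = α/(α+β) = 8.1/50.4 = 0.1607.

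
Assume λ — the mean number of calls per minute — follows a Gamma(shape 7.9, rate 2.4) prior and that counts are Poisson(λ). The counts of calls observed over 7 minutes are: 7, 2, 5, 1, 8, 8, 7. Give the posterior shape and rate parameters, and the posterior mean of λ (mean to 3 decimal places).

Posterior: Gamma(shape=45.9, rate=9.4); mean ≈ 4.883

Total count ∑xᵢ = 38 over n = 7 minutes.
Gamma is conjugate to the Poisson likelihood: posterior is Gamma(shape = 7.9+38 = 45.9, rate = 2.4+7 = 9.4).
Posterior mean = shape/rate = 45.9/9.4 = 4.883.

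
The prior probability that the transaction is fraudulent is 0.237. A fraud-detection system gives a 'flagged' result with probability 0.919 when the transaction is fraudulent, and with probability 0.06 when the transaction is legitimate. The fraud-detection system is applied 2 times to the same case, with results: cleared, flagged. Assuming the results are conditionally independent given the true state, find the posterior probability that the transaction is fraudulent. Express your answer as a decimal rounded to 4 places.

Posterior P(H) ≈ 0.2908

Let H be the event that the transaction is fraudulent; start with P(H) = 0.237. P('flagged'|H) = 0.919, P('flagged'|¬H) = 0.06.
Update on result 1 ('cleared'): P(H) ← 0.081·0.2370 / (0.081·0.2370 + 0.94·0.7630) = 0.019197/0.73642 = 0.0261.
Update on result 2 ('flagged'): P(H) ← 0.919·0.0261 / (0.919·0.0261 + 0.06·0.9739) = 0.023957/0.082393 = 0.2908.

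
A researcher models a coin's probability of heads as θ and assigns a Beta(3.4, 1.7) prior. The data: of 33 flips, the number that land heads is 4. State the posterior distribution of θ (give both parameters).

The binomial likelihood is conjugate to the Beta prior: with 4 successes and 29 failures, the posterior is Beta(3.4+4, 1.7+29) = Beta(7.4, 30.7).

Posterior: Beta(7.4, 30.7)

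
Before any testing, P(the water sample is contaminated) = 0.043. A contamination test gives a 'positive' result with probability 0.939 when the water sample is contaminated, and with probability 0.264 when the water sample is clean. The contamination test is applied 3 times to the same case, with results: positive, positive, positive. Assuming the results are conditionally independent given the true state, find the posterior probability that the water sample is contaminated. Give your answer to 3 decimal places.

Posterior P(H) ≈ 0.669

Let H be the event that the water sample is contaminated; start with P(H) = 0.043. P('positive'|H) = 0.939, P('positive'|¬H) = 0.264.
Update on result 1 ('positive'): P(H) ← 0.939·0.0430 / (0.939·0.0430 + 0.264·0.9570) = 0.040377/0.29302 = 0.1378.
Update on result 2 ('positive'): P(H) ← 0.939·0.1378 / (0.939·0.1378 + 0.264·0.8622) = 0.12939/0.35701 = 0.3624.
Update on result 3 ('positive'): P(H) ← 0.939·0.3624 / (0.939·0.3624 + 0.264·0.6376) = 0.34031/0.50863 = 0.6691.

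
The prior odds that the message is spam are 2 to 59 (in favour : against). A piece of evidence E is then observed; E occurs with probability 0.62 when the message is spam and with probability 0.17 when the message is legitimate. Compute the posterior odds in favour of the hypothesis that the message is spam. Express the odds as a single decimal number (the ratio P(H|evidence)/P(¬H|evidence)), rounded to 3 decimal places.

Prior odds = 2/59 = 0.033898.
Likelihood ratio for E = 0.62/0.17 = 3.6471.
Posterior odds = prior odds × LR = 0.12363.

Posterior odds ≈ 0.124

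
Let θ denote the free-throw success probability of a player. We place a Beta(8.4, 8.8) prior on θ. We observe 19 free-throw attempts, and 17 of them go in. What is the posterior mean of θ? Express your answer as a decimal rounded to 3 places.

The binomial likelihood is conjugate to the Beta prior: with 17 successes and 2 failures, the posterior is Beta(8.4+17, 8.8+2) = Beta(25.4, 10.8).
Posterior mean = α/(α+β) = 25.4/36.2 = 0.702.

Posterior mean ≈ 0.702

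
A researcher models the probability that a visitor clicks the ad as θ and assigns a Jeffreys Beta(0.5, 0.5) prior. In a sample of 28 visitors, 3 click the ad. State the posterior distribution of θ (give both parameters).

Observing 3 successes and 25 failures updates Beta(0.5, 0.5) by adding the success and failure counts to the two shape parameters: α = 0.5+3 = 3.5, β = 0.5+25 = 25.5.

Posterior: Beta(3.5, 25.5)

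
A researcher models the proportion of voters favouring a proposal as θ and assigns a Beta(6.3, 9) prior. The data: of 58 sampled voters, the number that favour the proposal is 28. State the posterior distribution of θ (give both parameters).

The binomial likelihood is conjugate to the Beta prior: with 28 successes and 30 failures, the posterior is Beta(6.3+28, 9+30) = Beta(34.3, 39).

Posterior: Beta(34.3, 39)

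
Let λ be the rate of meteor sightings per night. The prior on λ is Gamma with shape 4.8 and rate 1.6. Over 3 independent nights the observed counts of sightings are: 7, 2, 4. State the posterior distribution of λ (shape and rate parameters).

Posterior: Gamma(shape=17.8, rate=4.6)

The Poisson likelihood adds the total count to the shape and the number of exposure periods to the rate. Here ∑xᵢ = 13 and n = 3, so shape 4.8→17.8 and rate 1.6→4.6.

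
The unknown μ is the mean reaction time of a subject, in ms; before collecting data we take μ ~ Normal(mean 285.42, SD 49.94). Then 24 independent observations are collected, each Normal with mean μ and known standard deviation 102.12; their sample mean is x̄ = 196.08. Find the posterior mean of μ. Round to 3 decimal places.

With known σ, the Normal prior is conjugate. Weight on the data is w = (n/σ²)/(n/σ² + 1/τ₀²) = 0.00230139/(0.00230139+0.00040096) = 0.85162.
Posterior mean = w·x̄ + (1−w)·μ₀ = 0.85162·196.08 + 0.14838·285.42 = 209.336.

Posterior mean ≈ 209.336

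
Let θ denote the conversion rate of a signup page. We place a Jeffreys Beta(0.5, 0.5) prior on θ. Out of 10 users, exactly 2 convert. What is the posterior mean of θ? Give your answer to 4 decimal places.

Posterior mean ≈ 0.2273

The binomial likelihood is conjugate to the Beta prior: with 2 successes and 8 failures, the posterior is Beta(0.5+2, 0.5+8) = Beta(2.5, 8.5).
E[θ | data] = 2.5/(2.5+8.5) = 0.2273.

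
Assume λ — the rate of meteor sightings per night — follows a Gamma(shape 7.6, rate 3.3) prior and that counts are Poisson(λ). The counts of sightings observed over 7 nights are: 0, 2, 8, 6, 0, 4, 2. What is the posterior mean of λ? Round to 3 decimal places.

Posterior mean ≈ 2.874

The Poisson likelihood adds the total count to the shape and the number of exposure periods to the rate. Here ∑xᵢ = 22 and n = 7, so shape 7.6→29.6 and rate 3.3→10.3.
Posterior mean = shape/rate = 29.6/10.3 = 2.874.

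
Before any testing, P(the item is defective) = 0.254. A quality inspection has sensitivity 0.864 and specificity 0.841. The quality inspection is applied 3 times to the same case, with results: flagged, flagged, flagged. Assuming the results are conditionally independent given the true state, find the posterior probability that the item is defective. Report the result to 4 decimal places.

Posterior P(H) ≈ 0.9820

With H the event that the item is defective, the joint likelihood of the observed sequence is P(data|H) = 0.864·0.864·0.864 = 0.64497 and P(data|¬H) = 0.159·0.159·0.159 = 0.0040197.
Bayes: P(H|data) = 0.254·0.64497 / (0.254·0.64497 + 0.746·0.0040197) = 0.16382/0.16682 = 0.9820.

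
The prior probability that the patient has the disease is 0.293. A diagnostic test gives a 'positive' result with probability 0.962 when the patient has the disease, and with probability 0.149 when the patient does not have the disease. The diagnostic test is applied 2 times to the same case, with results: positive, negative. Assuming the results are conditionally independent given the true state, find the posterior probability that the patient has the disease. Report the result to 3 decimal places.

With H the event that the patient has the disease, the joint likelihood of the observed sequence is P(data|H) = 0.962·0.038 = 0.036556 and P(data|¬H) = 0.149·0.851 = 0.12680.
Bayes: P(H|data) = 0.293·0.036556 / (0.293·0.036556 + 0.707·0.12680) = 0.010711/0.10036 = 0.1067.

Posterior P(H) ≈ 0.107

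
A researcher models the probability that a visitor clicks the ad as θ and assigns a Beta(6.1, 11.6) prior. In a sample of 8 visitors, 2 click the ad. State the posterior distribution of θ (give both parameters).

Observing 2 successes and 6 failures updates Beta(6.1, 11.6) by adding the success and failure counts to the two shape parameters: α = 6.1+2 = 8.1, β = 11.6+6 = 17.6.

Posterior: Beta(8.1, 17.6)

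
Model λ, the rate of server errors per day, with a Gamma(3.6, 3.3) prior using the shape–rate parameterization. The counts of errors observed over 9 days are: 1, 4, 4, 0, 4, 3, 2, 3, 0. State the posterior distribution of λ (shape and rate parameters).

Posterior: Gamma(shape=24.6, rate=12.3)

The Poisson likelihood adds the total count to the shape and the number of exposure periods to the rate. Here ∑xᵢ = 21 and n = 9, so shape 3.6→24.6 and rate 3.3→12.3.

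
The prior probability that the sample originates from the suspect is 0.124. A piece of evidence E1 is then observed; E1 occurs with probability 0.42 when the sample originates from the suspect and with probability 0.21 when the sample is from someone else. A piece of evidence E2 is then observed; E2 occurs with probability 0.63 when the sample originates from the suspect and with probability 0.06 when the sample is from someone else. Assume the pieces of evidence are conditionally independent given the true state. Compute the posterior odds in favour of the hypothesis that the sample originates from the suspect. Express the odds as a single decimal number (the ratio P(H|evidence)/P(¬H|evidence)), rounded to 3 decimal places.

Posterior odds ≈ 2.973

Prior odds = 0.124/(1−0.124) = 0.14155.
Likelihood ratio for E1 = 0.42/0.21 = 2.0000.
Likelihood ratio for E2 = 0.63/0.06 = 10.500.
Posterior odds = prior odds × LR₁ × LR₂ = 2.9726.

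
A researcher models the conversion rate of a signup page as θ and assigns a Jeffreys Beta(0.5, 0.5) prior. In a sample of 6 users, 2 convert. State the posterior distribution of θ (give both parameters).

Observing 2 successes and 4 failures updates Beta(0.5, 0.5) by adding the success and failure counts to the two shape parameters: α = 0.5+2 = 2.5, β = 0.5+4 = 4.5.

Posterior: Beta(2.5, 4.5)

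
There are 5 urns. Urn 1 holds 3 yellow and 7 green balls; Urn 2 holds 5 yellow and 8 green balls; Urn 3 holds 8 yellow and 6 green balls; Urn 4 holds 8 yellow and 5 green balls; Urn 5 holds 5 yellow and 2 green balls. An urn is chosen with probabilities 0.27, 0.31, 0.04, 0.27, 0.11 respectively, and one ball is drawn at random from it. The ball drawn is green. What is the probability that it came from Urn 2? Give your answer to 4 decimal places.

Tabulate prior·likelihood by source: [1] prior 0.27, lik 0.7, product 0.1890; [2] prior 0.31, lik 0.6154, product 0.1908; [3] prior 0.04, lik 0.4286, product 0.01714; [4] prior 0.27, lik 0.3846, product 0.1038; [5] prior 0.11, lik 0.2857, product 0.03143.
Normalizing constant = 0.53219; the posterior for Urn 2 is its product over the sum, 0.1908/0.53219 = 0.3585.

Posterior probability ≈ 0.3585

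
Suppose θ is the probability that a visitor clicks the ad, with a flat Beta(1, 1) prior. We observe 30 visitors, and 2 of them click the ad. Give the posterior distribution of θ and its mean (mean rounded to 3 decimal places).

Posterior: Beta(3, 29); mean ≈ 0.094

The binomial likelihood is conjugate to the Beta prior: with 2 successes and 28 failures, the posterior is Beta(1+2, 1+28) = Beta(3, 29).
E[θ | data] = 3/(3+29) = 0.094.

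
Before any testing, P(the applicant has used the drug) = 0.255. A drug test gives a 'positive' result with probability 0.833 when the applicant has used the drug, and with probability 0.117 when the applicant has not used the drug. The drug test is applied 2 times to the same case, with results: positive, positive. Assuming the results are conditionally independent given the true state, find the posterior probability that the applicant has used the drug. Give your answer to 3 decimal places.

Posterior P(H) ≈ 0.946

With H the event that the applicant has used the drug, the joint likelihood of the observed sequence is P(data|H) = 0.833·0.833 = 0.69389 and P(data|¬H) = 0.117·0.117 = 0.013689.
Bayes: P(H|data) = 0.255·0.69389 / (0.255·0.69389 + 0.745·0.013689) = 0.17694/0.18714 = 0.9455.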